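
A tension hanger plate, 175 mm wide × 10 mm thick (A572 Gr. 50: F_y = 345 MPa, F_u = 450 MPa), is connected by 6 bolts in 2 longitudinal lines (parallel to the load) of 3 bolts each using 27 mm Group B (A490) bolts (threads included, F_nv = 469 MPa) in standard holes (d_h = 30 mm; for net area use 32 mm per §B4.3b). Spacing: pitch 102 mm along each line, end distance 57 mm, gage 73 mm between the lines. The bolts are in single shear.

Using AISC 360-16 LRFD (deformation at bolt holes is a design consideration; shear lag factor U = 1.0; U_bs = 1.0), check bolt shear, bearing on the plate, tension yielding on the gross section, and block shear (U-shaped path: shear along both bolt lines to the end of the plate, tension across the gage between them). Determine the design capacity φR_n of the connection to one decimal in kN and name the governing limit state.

Bolt shear: A_b = π(27)²/4 = 572.56 mm². φR_n = 0.75 × 469 × 572.56 × 6 × 1 = 1208.4 kN.
Bearing (10 mm plate, F_u = 450 MPa): end bolts L_c = 57 − 30/2 = 42, R_n = min(1.2×42×10×450, 2.4×27×10×450) = 226.8 kN/bolt; interior L_c = 102 − 30 = 72, R_n = 291.6 kN/bolt. φR_n = 0.75 × (2×226.8 + 4×291.6) = 1215.0 kN.
Tension yield (gross): A_g = 175×10 = 1750 mm². φR_n = 0.90 × 345 × 1750 = 543.4 kN.
Block shear: shear path 2×[57+2×102] = 2×261 mm, A_gv = 5220, A_nv = 2×(261 − 2.5×32)×10 = 3620 mm²; tension across gage: (73 − 1×32)×10 = 410 mm². R_n = min(0.6×450×3620, 0.6×345×5220) + 1.0×450×410 = min(977.4, 1080.5) + 184.5 = 1161.9 kN. φR_n = 0.75 × 1161.9 = 871.4 kN.
Governing: min(1208.4, 1215.0, 543.4, 871.4) = 543.4 kN → gross-section yield.

543.4 kN (gross-section yield governs)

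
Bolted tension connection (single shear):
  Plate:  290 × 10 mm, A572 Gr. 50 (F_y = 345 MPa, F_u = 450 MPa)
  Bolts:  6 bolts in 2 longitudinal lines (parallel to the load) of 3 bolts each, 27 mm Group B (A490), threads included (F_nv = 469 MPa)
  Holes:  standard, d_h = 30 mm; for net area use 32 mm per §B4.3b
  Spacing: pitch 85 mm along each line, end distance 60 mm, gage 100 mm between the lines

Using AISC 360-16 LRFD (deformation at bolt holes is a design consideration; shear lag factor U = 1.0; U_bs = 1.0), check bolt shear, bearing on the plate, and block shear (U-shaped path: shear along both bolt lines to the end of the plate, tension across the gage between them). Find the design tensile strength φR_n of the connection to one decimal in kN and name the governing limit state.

Bolt shear: A_b = π(27)²/4 = 572.56 mm². φR_n = 0.75 × 469 × 572.56 × 6 × 1 = 1208.4 kN.
Bearing (10 mm plate, F_u = 450 MPa): end bolts L_c = 60 − 30/2 = 45, R_n = min(1.2×45×10×450, 2.4×27×10×450) = 243 kN/bolt; interior L_c = 85 − 30 = 55, R_n = 291.6 kN/bolt. φR_n = 0.75 × (2×243 + 4×291.6) = 1239.3 kN.
Block shear: shear path 2×[60+2×85] = 2×230 mm, A_gv = 4600, A_nv = 2×(230 − 2.5×32)×10 = 3000 mm²; tension across gage: (100 − 1×32)×10 = 680 mm². R_n = min(0.6×450×3000, 0.6×345×4600) + 1.0×450×680 = min(810, 952.2) + 306 = 1116 kN. φR_n = 0.75 × 1116 = 837.0 kN.
Governing: min(1208.4, 1239.3, 837.0) = 837.0 kN → block shear.

837.0 kN (block shear governs)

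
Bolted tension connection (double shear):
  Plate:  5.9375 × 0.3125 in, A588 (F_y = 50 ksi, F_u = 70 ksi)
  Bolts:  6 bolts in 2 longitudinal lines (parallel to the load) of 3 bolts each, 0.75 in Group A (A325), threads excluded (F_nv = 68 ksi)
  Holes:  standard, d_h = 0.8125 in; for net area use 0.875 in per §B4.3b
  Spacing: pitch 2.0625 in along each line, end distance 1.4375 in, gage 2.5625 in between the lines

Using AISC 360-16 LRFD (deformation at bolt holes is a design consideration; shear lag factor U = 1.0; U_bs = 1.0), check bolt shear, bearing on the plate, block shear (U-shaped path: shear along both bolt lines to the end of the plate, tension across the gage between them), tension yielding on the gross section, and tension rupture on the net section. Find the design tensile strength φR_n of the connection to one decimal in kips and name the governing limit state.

68.7 kips (net-section rupture governs)

Bolt shear: A_b = π(0.75)²/4 = 0.44179 in². φR_n = 0.75 × 68 × 0.44179 × 6 × 2 = 270.4 kips.
Bearing (0.3125 in plate, F_u = 70 ksi): end bolts L_c = 1.4375 − 0.8125/2 = 1.03125, R_n = min(1.2×1.03125×0.3125×70, 2.4×0.75×0.3125×70) = 27.07 kips/bolt; interior L_c = 2.0625 − 0.8125 = 1.25, R_n = 32.813 kips/bolt. φR_n = 0.75 × (2×27.07 + 4×32.813) = 139.0 kips.
Block shear: shear path 2×[1.4375+2×2.0625] = 2×5.5625 in, A_gv = 3.4766, A_nv = 2×(5.5625 − 2.5×0.875)×0.3125 = 2.1094 in²; tension across gage: (2.5625 − 1×0.875)×0.3125 = 0.52734 in². R_n = min(0.6×70×2.1094, 0.6×50×3.4766) + 1.0×70×0.52734 = min(88.595, 104.3) + 36.914 = 125.51 kips. φR_n = 0.75 × 125.51 = 94.1 kips.
Tension yield (gross): A_g = 5.9375×0.3125 = 1.8555 in². φR_n = 0.90 × 50 × 1.8555 = 83.5 kips.
Tension rupture (net): A_n = (5.9375 − 2×0.875)×0.3125 = 1.3086 in² (U = 1.0, A_e = A_n). φR_n = 0.75 × 70 × 1.3086 = 68.7 kips.
Governing: min(270.4, 139.0, 94.1, 83.5, 68.7) = 68.7 kips → net-section rupture.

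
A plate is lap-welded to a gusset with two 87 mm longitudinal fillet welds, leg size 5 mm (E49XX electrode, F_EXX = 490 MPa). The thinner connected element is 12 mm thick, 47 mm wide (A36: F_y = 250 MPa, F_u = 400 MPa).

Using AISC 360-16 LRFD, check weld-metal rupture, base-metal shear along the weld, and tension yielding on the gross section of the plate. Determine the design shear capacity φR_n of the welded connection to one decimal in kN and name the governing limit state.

126.9 kN (gross-section yield governs)

Weld metal: throat = 0.707×5 = 3.535 mm, L = 2×87 = 174 mm. φR_n = 0.75 × 0.6 × 490 × 3.535 × 174 = 135.6 kN.
Base metal shear (12 mm plate): yield φR_n = 1.0×0.6×250×12×174 = 313.2 kN; rupture φR_n = 0.75×0.6×400×12×174 = 375.8 kN; take 313.2 kN (yield).
Tension yield (gross): A_g = 47×12 = 564 mm². φR_n = 0.90 × 250 × 564 = 126.9 kN.
Governing: min(135.6, 313.2, 126.9) = 126.9 kN → gross-section yield.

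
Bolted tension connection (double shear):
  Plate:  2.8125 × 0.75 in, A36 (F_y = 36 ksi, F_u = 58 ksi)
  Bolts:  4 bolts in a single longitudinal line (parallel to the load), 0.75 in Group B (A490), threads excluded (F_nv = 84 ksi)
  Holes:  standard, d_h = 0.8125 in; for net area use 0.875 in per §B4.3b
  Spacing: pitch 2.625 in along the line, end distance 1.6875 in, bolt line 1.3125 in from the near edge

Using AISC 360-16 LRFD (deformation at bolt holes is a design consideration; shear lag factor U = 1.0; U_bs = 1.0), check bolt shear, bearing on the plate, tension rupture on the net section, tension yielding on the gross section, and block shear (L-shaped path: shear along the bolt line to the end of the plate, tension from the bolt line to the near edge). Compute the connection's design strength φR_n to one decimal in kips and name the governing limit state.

Bolt shear: A_b = π(0.75)²/4 = 0.44179 in². φR_n = 0.75 × 84 × 0.44179 × 4 × 2 = 222.7 kips.
Bearing (0.75 in plate, F_u = 58 ksi): end bolts L_c = 1.6875 − 0.8125/2 = 1.28125, R_n = min(1.2×1.28125×0.75×58, 2.4×0.75×0.75×58) = 66.881 kips/bolt; interior L_c = 2.625 − 0.8125 = 1.8125, R_n = 78.3 kips/bolt. φR_n = 0.75 × (1×66.881 + 3×78.3) = 226.3 kips.
Tension rupture (net): A_n = (2.8125 − 1×0.875)×0.75 = 1.4531 in² (U = 1.0, A_e = A_n). φR_n = 0.75 × 58 × 1.4531 = 63.2 kips.
Tension yield (gross): A_g = 2.8125×0.75 = 2.1094 in². φR_n = 0.90 × 36 × 2.1094 = 68.3 kips.
Block shear: shear path 1×[1.6875+3×2.625] = 1×9.5625 in, A_gv = 7.1719, A_nv = 1×(9.5625 − 3.5×0.875)×0.75 = 4.875 in²; tension to near edge: (1.3125 − 0.5×0.875)×0.75 = 0.65625 in². R_n = min(0.6×58×4.875, 0.6×36×7.1719) + 1.0×58×0.65625 = min(169.65, 154.91) + 38.063 = 192.97 kips. φR_n = 0.75 × 192.97 = 144.7 kips.
Governing: min(222.7, 226.3, 63.2, 68.3, 144.7) = 63.2 kips → net-section rupture.

63.2 kips (net-section rupture governs)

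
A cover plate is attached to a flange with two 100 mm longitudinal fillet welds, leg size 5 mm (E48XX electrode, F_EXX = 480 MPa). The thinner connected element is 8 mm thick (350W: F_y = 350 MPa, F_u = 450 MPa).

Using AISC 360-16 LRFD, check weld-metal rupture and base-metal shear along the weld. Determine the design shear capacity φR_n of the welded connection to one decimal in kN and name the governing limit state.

152.7 kN (weld metal governs)

Weld metal: throat = 0.707×5 = 3.535 mm, L = 2×100 = 200 mm. φR_n = 0.75 × 0.6 × 480 × 3.535 × 200 = 152.7 kN.
Base metal shear (8 mm plate): yield φR_n = 1.0×0.6×350×8×200 = 336.0 kN; rupture φR_n = 0.75×0.6×450×8×200 = 324.0 kN; take 324.0 kN (rupture).
Governing: min(152.7, 324.0) = 152.7 kN → weld metal.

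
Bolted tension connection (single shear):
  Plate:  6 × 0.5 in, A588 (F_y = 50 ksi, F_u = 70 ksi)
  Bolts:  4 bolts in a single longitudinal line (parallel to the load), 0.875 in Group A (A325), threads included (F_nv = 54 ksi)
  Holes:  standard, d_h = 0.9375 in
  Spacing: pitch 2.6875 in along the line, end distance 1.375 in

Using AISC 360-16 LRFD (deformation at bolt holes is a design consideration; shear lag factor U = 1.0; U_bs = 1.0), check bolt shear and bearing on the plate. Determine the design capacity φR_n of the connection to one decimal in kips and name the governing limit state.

97.4 kips (bolt shear governs)

Bolt shear: A_b = π(0.875)²/4 = 0.60132 in². φR_n = 0.75 × 54 × 0.60132 × 4 × 1 = 97.4 kips.
Bearing (0.5 in plate, F_u = 70 ksi): end bolts L_c = 1.375 − 0.9375/2 = 0.90625, R_n = min(1.2×0.90625×0.5×70, 2.4×0.875×0.5×70) = 38.063 kips/bolt; interior L_c = 2.6875 − 0.9375 = 1.75, R_n = 73.5 kips/bolt. φR_n = 0.75 × (1×38.063 + 3×73.5) = 193.9 kips.
Governing: min(97.4, 193.9) = 97.4 kips → bolt shear.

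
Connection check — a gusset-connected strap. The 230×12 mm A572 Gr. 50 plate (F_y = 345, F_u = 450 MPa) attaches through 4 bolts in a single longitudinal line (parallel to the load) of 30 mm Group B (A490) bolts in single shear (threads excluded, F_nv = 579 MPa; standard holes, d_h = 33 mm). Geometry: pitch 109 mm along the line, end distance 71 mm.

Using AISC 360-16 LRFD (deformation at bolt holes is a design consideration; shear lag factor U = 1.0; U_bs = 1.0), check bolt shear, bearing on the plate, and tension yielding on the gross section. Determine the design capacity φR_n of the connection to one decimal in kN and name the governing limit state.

857.0 kN (gross-section yield governs)

Bolt shear: A_b = π(30)²/4 = 706.86 mm². φR_n = 0.75 × 579 × 706.86 × 4 × 1 = 1227.8 kN.
Bearing (12 mm plate, F_u = 450 MPa): end bolts L_c = 71 − 33/2 = 54.5, R_n = min(1.2×54.5×12×450, 2.4×30×12×450) = 353.16 kN/bolt; interior L_c = 109 − 33 = 76, R_n = 388.8 kN/bolt. φR_n = 0.75 × (1×353.16 + 3×388.8) = 1139.7 kN.
Tension yield (gross): A_g = 230×12 = 2760 mm². φR_n = 0.90 × 345 × 2760 = 857.0 kN.
Governing: min(1227.8, 1139.7, 857.0) = 857.0 kN → gross-section yield.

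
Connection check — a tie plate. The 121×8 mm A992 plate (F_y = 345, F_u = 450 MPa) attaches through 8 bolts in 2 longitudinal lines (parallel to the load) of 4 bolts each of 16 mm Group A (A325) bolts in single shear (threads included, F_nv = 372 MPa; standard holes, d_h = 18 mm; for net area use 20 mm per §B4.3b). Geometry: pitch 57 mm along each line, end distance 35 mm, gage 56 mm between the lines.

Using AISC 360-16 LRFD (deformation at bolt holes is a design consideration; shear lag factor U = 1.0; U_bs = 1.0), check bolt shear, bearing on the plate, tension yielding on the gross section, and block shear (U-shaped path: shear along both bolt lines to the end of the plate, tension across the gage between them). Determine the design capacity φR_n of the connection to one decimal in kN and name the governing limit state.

Bolt shear: A_b = π(16)²/4 = 201.06 mm². φR_n = 0.75 × 372 × 201.06 × 8 × 1 = 448.8 kN.
Bearing (8 mm plate, F_u = 450 MPa): end bolts L_c = 35 − 18/2 = 26, R_n = min(1.2×26×8×450, 2.4×16×8×450) = 112.32 kN/bolt; interior L_c = 57 − 18 = 39, R_n = 138.24 kN/bolt. φR_n = 0.75 × (2×112.32 + 6×138.24) = 790.6 kN.
Tension yield (gross): A_g = 121×8 = 968 mm². φR_n = 0.90 × 345 × 968 = 300.6 kN.
Block shear: shear path 2×[35+3×57] = 2×206 mm, A_gv = 3296, A_nv = 2×(206 − 3.5×20)×8 = 2176 mm²; tension across gage: (56 − 1×20)×8 = 288 mm². R_n = min(0.6×450×2176, 0.6×345×3296) + 1.0×450×288 = min(587.52, 682.27) + 129.6 = 717.12 kN. φR_n = 0.75 × 717.12 = 537.8 kN.
Governing: min(448.8, 790.6, 300.6, 537.8) = 300.6 kN → gross-section yield.

300.6 kN (gross-section yield governs)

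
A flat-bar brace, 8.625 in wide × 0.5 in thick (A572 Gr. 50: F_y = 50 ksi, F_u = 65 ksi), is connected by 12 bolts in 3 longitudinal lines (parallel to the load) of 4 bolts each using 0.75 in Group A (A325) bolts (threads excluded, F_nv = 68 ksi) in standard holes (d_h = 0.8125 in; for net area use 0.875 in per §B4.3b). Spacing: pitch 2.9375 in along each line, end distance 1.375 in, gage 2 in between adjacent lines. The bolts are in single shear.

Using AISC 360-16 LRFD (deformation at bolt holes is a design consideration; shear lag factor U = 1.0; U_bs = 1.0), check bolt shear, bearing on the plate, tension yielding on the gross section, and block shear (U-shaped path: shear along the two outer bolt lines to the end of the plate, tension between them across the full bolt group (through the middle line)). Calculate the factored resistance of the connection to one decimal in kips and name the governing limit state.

Bolt shear: A_b = π(0.75)²/4 = 0.44179 in². φR_n = 0.75 × 68 × 0.44179 × 12 × 1 = 270.4 kips.
Bearing (0.5 in plate, F_u = 65 ksi): end bolts L_c = 1.375 − 0.8125/2 = 0.96875, R_n = min(1.2×0.96875×0.5×65, 2.4×0.75×0.5×65) = 37.781 kips/bolt; interior L_c = 2.9375 − 0.8125 = 2.125, R_n = 58.5 kips/bolt. φR_n = 0.75 × (3×37.781 + 9×58.5) = 479.9 kips.
Tension yield (gross): A_g = 8.625×0.5 = 4.3125 in². φR_n = 0.90 × 50 × 4.3125 = 194.1 kips.
Block shear: shear path 2×[1.375+3×2.9375] = 2×10.1875 in, A_gv = 10.188, A_nv = 2×(10.1875 − 3.5×0.875)×0.5 = 7.125 in²; tension across gage: (4 − 2×0.875)×0.5 = 1.125 in². R_n = min(0.6×65×7.125, 0.6×50×10.188) + 1.0×65×1.125 = min(277.88, 305.64) + 73.125 = 351.01 kips. φR_n = 0.75 × 351.01 = 263.3 kips.
Governing: min(270.4, 479.9, 194.1, 263.3) = 194.1 kips → gross-section yield.

194.1 kips (gross-section yield governs)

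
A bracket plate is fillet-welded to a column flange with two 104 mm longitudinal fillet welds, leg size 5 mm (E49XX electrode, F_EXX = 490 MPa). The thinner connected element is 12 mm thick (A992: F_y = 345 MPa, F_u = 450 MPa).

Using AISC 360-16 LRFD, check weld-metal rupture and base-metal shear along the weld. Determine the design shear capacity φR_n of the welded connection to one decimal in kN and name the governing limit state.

Weld metal: throat = 0.707×5 = 3.535 mm, L = 2×104 = 208 mm. φR_n = 0.75 × 0.6 × 490 × 3.535 × 208 = 162.1 kN.
Base metal shear (12 mm plate): yield φR_n = 1.0×0.6×345×12×208 = 516.7 kN; rupture φR_n = 0.75×0.6×450×12×208 = 505.4 kN; take 505.4 kN (rupture).
Governing: min(162.1, 505.4) = 162.1 kN → weld metal.

162.1 kN (weld metal governs)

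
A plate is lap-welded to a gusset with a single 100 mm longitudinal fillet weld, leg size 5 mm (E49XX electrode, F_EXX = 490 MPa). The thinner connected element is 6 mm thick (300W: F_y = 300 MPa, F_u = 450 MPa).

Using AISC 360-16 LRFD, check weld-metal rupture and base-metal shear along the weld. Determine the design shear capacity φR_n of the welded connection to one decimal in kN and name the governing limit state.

77.9 kN (weld metal governs)

Weld metal: throat = 0.707×5 = 3.535 mm, L = 100 mm. φR_n = 0.75 × 0.6 × 490 × 3.535 × 100 = 77.9 kN.
Base metal shear (6 mm plate): yield φR_n = 1.0×0.6×300×6×100 = 108.0 kN; rupture φR_n = 0.75×0.6×450×6×100 = 121.5 kN; take 108.0 kN (yield).
Governing: min(77.9, 108.0) = 77.9 kN → weld metal.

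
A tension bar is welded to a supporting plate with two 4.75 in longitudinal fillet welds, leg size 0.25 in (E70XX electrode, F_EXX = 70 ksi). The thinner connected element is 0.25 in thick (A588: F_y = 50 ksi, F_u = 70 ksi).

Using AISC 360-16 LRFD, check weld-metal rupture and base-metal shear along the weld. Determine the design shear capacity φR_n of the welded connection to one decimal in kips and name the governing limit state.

52.9 kips (weld metal governs)

Weld metal: throat = 0.707×0.25 = 0.17675 in, L = 2×4.75 = 9.5 in. φR_n = 0.75 × 0.6 × 70 × 0.17675 × 9.5 = 52.9 kips.
Base metal shear (0.25 in plate): yield φR_n = 1.0×0.6×50×0.25×9.5 = 71.3 kips; rupture φR_n = 0.75×0.6×70×0.25×9.5 = 74.8 kips; take 71.3 kips (yield).
Governing: min(52.9, 71.3) = 52.9 kips → weld metal.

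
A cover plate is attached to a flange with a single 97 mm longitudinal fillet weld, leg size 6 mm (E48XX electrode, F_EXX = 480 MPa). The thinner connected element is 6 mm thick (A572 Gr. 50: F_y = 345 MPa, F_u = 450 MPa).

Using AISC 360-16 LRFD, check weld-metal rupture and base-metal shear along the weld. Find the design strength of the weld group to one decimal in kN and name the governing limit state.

88.9 kN (weld metal governs)

Weld metal: throat = 0.707×6 = 4.242 mm, L = 97 mm. φR_n = 0.75 × 0.6 × 480 × 4.242 × 97 = 88.9 kN.
Base metal shear (6 mm plate): yield φR_n = 1.0×0.6×345×6×97 = 120.5 kN; rupture φR_n = 0.75×0.6×450×6×97 = 117.9 kN; take 117.9 kN (rupture).
Governing: min(88.9, 117.9) = 88.9 kN → weld metal.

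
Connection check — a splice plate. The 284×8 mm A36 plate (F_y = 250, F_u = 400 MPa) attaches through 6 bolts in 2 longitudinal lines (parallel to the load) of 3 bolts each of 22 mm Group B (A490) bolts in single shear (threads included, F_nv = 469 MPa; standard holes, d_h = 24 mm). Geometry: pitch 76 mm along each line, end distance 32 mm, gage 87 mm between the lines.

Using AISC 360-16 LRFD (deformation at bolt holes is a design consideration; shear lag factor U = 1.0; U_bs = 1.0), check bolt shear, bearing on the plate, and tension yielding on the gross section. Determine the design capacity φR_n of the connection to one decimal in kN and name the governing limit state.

511.2 kN (gross-section yield governs)

Bolt shear: A_b = π(22)²/4 = 380.13 mm². φR_n = 0.75 × 469 × 380.13 × 6 × 1 = 802.3 kN.
Bearing (8 mm plate, F_u = 400 MPa): end bolts L_c = 32 − 24/2 = 20, R_n = min(1.2×20×8×400, 2.4×22×8×400) = 76.8 kN/bolt; interior L_c = 76 − 24 = 52, R_n = 168.96 kN/bolt. φR_n = 0.75 × (2×76.8 + 4×168.96) = 622.1 kN.
Tension yield (gross): A_g = 284×8 = 2272 mm². φR_n = 0.90 × 250 × 2272 = 511.2 kN.
Governing: min(802.3, 622.1, 511.2) = 511.2 kN → gross-section yield.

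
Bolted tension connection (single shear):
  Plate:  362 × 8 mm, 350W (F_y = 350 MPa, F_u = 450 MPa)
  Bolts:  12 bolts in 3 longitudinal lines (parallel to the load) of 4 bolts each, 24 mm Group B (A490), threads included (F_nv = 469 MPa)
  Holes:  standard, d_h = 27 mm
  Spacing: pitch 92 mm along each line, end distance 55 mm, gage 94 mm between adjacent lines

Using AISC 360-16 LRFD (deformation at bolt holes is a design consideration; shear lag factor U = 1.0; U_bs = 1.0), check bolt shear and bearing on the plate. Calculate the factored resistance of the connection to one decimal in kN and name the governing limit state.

Bolt shear: A_b = π(24)²/4 = 452.39 mm². φR_n = 0.75 × 469 × 452.39 × 12 × 1 = 1909.5 kN.
Bearing (8 mm plate, F_u = 450 MPa): end bolts L_c = 55 − 27/2 = 41.5, R_n = min(1.2×41.5×8×450, 2.4×24×8×450) = 179.28 kN/bolt; interior L_c = 92 − 27 = 65, R_n = 207.36 kN/bolt. φR_n = 0.75 × (3×179.28 + 9×207.36) = 1803.1 kN.
Governing: min(1909.5, 1803.1) = 1803.1 kN → bearing.

1803.1 kN (bearing governs)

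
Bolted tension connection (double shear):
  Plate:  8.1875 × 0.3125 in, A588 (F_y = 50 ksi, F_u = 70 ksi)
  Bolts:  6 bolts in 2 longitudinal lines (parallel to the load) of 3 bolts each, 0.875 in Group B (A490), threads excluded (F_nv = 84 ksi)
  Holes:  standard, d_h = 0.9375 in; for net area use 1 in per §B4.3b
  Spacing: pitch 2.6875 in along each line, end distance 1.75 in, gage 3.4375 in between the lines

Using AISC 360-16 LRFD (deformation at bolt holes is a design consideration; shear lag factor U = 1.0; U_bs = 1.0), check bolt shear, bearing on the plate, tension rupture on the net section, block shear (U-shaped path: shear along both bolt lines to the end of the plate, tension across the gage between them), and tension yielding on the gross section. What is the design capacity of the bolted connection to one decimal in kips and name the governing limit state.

Bolt shear: A_b = π(0.875)²/4 = 0.60132 in². φR_n = 0.75 × 84 × 0.60132 × 6 × 2 = 454.6 kips.
Bearing (0.3125 in plate, F_u = 70 ksi): end bolts L_c = 1.75 − 0.9375/2 = 1.28125, R_n = min(1.2×1.28125×0.3125×70, 2.4×0.875×0.3125×70) = 33.633 kips/bolt; interior L_c = 2.6875 − 0.9375 = 1.75, R_n = 45.938 kips/bolt. φR_n = 0.75 × (2×33.633 + 4×45.938) = 188.3 kips.
Tension rupture (net): A_n = (8.1875 − 2×1)×0.3125 = 1.9336 in² (U = 1.0, A_e = A_n). φR_n = 0.75 × 70 × 1.9336 = 101.5 kips.
Block shear: shear path 2×[1.75+2×2.6875] = 2×7.125 in, A_gv = 4.4531, A_nv = 2×(7.125 − 2.5×1)×0.3125 = 2.8906 in²; tension across gage: (3.4375 − 1×1)×0.3125 = 0.76172 in². R_n = min(0.6×70×2.8906, 0.6×50×4.4531) + 1.0×70×0.76172 = min(121.41, 133.59) + 53.32 = 174.73 kips. φR_n = 0.75 × 174.73 = 131.0 kips.
Tension yield (gross): A_g = 8.1875×0.3125 = 2.5586 in². φR_n = 0.90 × 50 × 2.5586 = 115.1 kips.
Governing: min(454.6, 188.3, 101.5, 131.0, 115.1) = 101.5 kips → net-section rupture.

101.5 kips (net-section rupture governs)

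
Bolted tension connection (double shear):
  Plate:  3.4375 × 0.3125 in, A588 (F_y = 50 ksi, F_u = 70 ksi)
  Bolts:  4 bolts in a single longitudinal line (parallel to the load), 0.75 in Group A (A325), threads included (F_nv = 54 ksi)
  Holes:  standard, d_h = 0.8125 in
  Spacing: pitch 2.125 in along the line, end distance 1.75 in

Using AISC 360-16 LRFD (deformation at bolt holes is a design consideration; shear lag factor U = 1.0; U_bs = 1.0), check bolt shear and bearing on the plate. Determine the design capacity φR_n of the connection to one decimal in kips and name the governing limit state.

104.0 kips (bearing governs)

Bolt shear: A_b = π(0.75)²/4 = 0.44179 in². φR_n = 0.75 × 54 × 0.44179 × 4 × 2 = 143.1 kips.
Bearing (0.3125 in plate, F_u = 70 ksi): end bolts L_c = 1.75 − 0.8125/2 = 1.34375, R_n = min(1.2×1.34375×0.3125×70, 2.4×0.75×0.3125×70) = 35.273 kips/bolt; interior L_c = 2.125 − 0.8125 = 1.3125, R_n = 34.453 kips/bolt. φR_n = 0.75 × (1×35.273 + 3×34.453) = 104.0 kips.
Governing: min(143.1, 104.0) = 104.0 kips → bearing.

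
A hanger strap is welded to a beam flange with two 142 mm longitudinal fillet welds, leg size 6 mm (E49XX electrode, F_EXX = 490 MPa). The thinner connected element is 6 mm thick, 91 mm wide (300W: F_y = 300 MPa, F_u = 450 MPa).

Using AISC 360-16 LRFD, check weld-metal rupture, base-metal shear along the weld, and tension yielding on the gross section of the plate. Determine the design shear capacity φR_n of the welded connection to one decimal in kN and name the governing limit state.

147.4 kN (gross-section yield governs)

Weld metal: throat = 0.707×6 = 4.242 mm, L = 2×142 = 284 mm. φR_n = 0.75 × 0.6 × 490 × 4.242 × 284 = 265.6 kN.
Base metal shear (6 mm plate): yield φR_n = 1.0×0.6×300×6×284 = 306.7 kN; rupture φR_n = 0.75×0.6×450×6×284 = 345.1 kN; take 306.7 kN (yield).
Tension yield (gross): A_g = 91×6 = 546 mm². φR_n = 0.90 × 300 × 546 = 147.4 kN.
Governing: min(265.6, 306.7, 147.4) = 147.4 kN → gross-section yield.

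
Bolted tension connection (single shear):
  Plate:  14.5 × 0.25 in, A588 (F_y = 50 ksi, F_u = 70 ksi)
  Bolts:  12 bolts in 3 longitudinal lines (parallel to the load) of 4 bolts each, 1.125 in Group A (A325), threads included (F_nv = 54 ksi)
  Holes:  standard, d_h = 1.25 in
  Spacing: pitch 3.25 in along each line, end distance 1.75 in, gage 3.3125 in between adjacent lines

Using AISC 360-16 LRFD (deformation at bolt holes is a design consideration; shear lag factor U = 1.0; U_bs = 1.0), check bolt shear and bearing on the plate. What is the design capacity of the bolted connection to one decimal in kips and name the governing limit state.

Bolt shear: A_b = π(1.125)²/4 = 0.99402 in². φR_n = 0.75 × 54 × 0.99402 × 12 × 1 = 483.1 kips.
Bearing (0.25 in plate, F_u = 70 ksi): end bolts L_c = 1.75 − 1.25/2 = 1.125, R_n = min(1.2×1.125×0.25×70, 2.4×1.125×0.25×70) = 23.625 kips/bolt; interior L_c = 3.25 − 1.25 = 2, R_n = 42 kips/bolt. φR_n = 0.75 × (3×23.625 + 9×42) = 336.7 kips.
Governing: min(483.1, 336.7) = 336.7 kips → bearing.

336.7 kips (bearing governs)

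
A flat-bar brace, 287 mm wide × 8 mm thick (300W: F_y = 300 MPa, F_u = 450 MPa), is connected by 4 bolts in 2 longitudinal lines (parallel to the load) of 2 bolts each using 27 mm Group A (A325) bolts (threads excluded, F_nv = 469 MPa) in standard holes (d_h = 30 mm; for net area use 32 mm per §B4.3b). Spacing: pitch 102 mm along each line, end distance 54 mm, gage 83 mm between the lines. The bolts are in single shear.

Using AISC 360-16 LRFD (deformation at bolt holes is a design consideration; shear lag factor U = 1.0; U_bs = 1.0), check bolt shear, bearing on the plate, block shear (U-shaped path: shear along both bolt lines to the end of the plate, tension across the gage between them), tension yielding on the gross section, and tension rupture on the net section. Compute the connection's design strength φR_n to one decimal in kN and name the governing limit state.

474.7 kN (block shear governs)

Bolt shear: A_b = π(27)²/4 = 572.56 mm². φR_n = 0.75 × 469 × 572.56 × 4 × 1 = 805.6 kN.
Bearing (8 mm plate, F_u = 450 MPa): end bolts L_c = 54 − 30/2 = 39, R_n = min(1.2×39×8×450, 2.4×27×8×450) = 168.48 kN/bolt; interior L_c = 102 − 30 = 72, R_n = 233.28 kN/bolt. φR_n = 0.75 × (2×168.48 + 2×233.28) = 602.6 kN.
Block shear: shear path 2×[54+1×102] = 2×156 mm, A_gv = 2496, A_nv = 2×(156 − 1.5×32)×8 = 1728 mm²; tension across gage: (83 − 1×32)×8 = 408 mm². R_n = min(0.6×450×1728, 0.6×300×2496) + 1.0×450×408 = min(466.56, 449.28) + 183.6 = 632.88 kN. φR_n = 0.75 × 632.88 = 474.7 kN.
Tension yield (gross): A_g = 287×8 = 2296 mm². φR_n = 0.90 × 300 × 2296 = 619.9 kN.
Tension rupture (net): A_n = (287 − 2×32)×8 = 1784 mm² (U = 1.0, A_e = A_n). φR_n = 0.75 × 450 × 1784 = 602.1 kN.
Governing: min(805.6, 602.6, 474.7, 619.9, 602.1) = 474.7 kN → block shear.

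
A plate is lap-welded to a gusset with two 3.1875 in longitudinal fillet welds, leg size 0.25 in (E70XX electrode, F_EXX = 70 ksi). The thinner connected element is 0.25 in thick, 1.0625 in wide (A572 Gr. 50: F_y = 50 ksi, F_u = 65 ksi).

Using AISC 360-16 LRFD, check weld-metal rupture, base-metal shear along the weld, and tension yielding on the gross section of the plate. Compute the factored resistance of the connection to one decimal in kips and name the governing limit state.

12.0 kips (gross-section yield governs)

Weld metal: throat = 0.707×0.25 = 0.17675 in, L = 2×3.1875 = 6.375 in. φR_n = 0.75 × 0.6 × 70 × 0.17675 × 6.375 = 35.5 kips.
Base metal shear (0.25 in plate): yield φR_n = 1.0×0.6×50×0.25×6.375 = 47.8 kips; rupture φR_n = 0.75×0.6×65×0.25×6.375 = 46.6 kips; take 46.6 kips (rupture).
Tension yield (gross): A_g = 1.0625×0.25 = 0.26563 in². φR_n = 0.90 × 50 × 0.26563 = 12.0 kips.
Governing: min(35.5, 46.6, 12.0) = 12.0 kips → gross-section yield.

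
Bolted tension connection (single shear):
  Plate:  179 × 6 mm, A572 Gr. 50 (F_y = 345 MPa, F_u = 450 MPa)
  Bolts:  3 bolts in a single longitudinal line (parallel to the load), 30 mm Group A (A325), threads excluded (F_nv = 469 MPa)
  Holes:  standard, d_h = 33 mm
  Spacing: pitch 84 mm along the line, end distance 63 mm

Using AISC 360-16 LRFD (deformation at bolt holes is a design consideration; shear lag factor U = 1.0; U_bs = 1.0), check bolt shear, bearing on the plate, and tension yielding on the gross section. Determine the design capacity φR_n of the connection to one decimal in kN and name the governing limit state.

Bolt shear: A_b = π(30)²/4 = 706.86 mm². φR_n = 0.75 × 469 × 706.86 × 3 × 1 = 745.9 kN.
Bearing (6 mm plate, F_u = 450 MPa): end bolts L_c = 63 − 33/2 = 46.5, R_n = min(1.2×46.5×6×450, 2.4×30×6×450) = 150.66 kN/bolt; interior L_c = 84 − 33 = 51, R_n = 165.24 kN/bolt. φR_n = 0.75 × (1×150.66 + 2×165.24) = 360.9 kN.
Tension yield (gross): A_g = 179×6 = 1074 mm². φR_n = 0.90 × 345 × 1074 = 333.5 kN.
Governing: min(745.9, 360.9, 333.5) = 333.5 kN → gross-section yield.

333.5 kN (gross-section yield governs)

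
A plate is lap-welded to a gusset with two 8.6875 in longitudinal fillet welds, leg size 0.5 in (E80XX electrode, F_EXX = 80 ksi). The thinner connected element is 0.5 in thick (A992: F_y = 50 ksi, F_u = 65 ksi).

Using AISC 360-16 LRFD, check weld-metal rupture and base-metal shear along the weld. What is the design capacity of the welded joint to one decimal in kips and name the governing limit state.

Weld metal: throat = 0.707×0.5 = 0.3535 in, L = 2×8.6875 = 17.375 in. φR_n = 0.75 × 0.6 × 80 × 0.3535 × 17.375 = 221.1 kips.
Base metal shear (0.5 in plate): yield φR_n = 1.0×0.6×50×0.5×17.375 = 260.6 kips; rupture φR_n = 0.75×0.6×65×0.5×17.375 = 254.1 kips; take 254.1 kips (rupture).
Governing: min(221.1, 254.1) = 221.1 kips → weld metal.

221.1 kips (weld metal governs)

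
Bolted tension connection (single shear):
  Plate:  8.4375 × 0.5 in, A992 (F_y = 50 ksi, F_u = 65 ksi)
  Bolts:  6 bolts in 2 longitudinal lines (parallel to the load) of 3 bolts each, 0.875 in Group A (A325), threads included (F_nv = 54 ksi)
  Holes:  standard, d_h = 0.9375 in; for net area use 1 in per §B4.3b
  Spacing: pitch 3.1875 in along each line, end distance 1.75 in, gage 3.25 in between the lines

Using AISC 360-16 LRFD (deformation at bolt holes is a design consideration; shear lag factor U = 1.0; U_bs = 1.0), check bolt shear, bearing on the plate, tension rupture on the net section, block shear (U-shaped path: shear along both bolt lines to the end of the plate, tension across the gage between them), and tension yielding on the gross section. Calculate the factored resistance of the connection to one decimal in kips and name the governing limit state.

Bolt shear: A_b = π(0.875)²/4 = 0.60132 in². φR_n = 0.75 × 54 × 0.60132 × 6 × 1 = 146.1 kips.
Bearing (0.5 in plate, F_u = 65 ksi): end bolts L_c = 1.75 − 0.9375/2 = 1.28125, R_n = min(1.2×1.28125×0.5×65, 2.4×0.875×0.5×65) = 49.969 kips/bolt; interior L_c = 3.1875 − 0.9375 = 2.25, R_n = 68.25 kips/bolt. φR_n = 0.75 × (2×49.969 + 4×68.25) = 279.7 kips.
Tension rupture (net): A_n = (8.4375 − 2×1)×0.5 = 3.2188 in² (U = 1.0, A_e = A_n). φR_n = 0.75 × 65 × 3.2188 = 156.9 kips.
Block shear: shear path 2×[1.75+2×3.1875] = 2×8.125 in, A_gv = 8.125, A_nv = 2×(8.125 − 2.5×1)×0.5 = 5.625 in²; tension across gage: (3.25 − 1×1)×0.5 = 1.125 in². R_n = min(0.6×65×5.625, 0.6×50×8.125) + 1.0×65×1.125 = min(219.38, 243.75) + 73.125 = 292.51 kips. φR_n = 0.75 × 292.51 = 219.4 kips.
Tension yield (gross): A_g = 8.4375×0.5 = 4.2188 in². φR_n = 0.90 × 50 × 4.2188 = 189.8 kips.
Governing: min(146.1, 279.7, 156.9, 219.4, 189.8) = 146.1 kips → bolt shear.

146.1 kips (bolt shear governs)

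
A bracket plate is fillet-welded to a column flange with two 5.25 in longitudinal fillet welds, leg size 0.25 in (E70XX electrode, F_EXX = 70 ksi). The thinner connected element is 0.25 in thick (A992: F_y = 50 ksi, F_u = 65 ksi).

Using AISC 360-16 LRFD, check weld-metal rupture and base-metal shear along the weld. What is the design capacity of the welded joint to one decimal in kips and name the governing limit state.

Weld metal: throat = 0.707×0.25 = 0.17675 in, L = 2×5.25 = 10.5 in. φR_n = 0.75 × 0.6 × 70 × 0.17675 × 10.5 = 58.5 kips.
Base metal shear (0.25 in plate): yield φR_n = 1.0×0.6×50×0.25×10.5 = 78.8 kips; rupture φR_n = 0.75×0.6×65×0.25×10.5 = 76.8 kips; take 76.8 kips (rupture).
Governing: min(58.5, 76.8) = 58.5 kips → weld metal.

58.5 kips (weld metal governs)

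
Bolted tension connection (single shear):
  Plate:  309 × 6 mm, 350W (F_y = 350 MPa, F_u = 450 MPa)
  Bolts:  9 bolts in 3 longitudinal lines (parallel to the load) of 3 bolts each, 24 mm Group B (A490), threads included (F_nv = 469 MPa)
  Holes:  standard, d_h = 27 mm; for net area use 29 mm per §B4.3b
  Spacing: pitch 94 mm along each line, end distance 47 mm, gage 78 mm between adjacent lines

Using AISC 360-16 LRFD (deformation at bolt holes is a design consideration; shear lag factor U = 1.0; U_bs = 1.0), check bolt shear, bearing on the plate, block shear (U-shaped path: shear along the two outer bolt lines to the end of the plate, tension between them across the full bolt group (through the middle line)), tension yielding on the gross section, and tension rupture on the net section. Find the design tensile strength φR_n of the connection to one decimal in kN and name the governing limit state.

449.6 kN (net-section rupture governs)

Bolt shear: A_b = π(24)²/4 = 452.39 mm². φR_n = 0.75 × 469 × 452.39 × 9 × 1 = 1432.2 kN.
Bearing (6 mm plate, F_u = 450 MPa): end bolts L_c = 47 − 27/2 = 33.5, R_n = min(1.2×33.5×6×450, 2.4×24×6×450) = 108.54 kN/bolt; interior L_c = 94 − 27 = 67, R_n = 155.52 kN/bolt. φR_n = 0.75 × (3×108.54 + 6×155.52) = 944.1 kN.
Block shear: shear path 2×[47+2×94] = 2×235 mm, A_gv = 2820, A_nv = 2×(235 − 2.5×29)×6 = 1950 mm²; tension across gage: (156 − 2×29)×6 = 588 mm². R_n = min(0.6×450×1950, 0.6×350×2820) + 1.0×450×588 = min(526.5, 592.2) + 264.6 = 791.1 kN. φR_n = 0.75 × 791.1 = 593.3 kN.
Tension yield (gross): A_g = 309×6 = 1854 mm². φR_n = 0.90 × 350 × 1854 = 584.0 kN.
Tension rupture (net): A_n = (309 − 3×29)×6 = 1332 mm² (U = 1.0, A_e = A_n). φR_n = 0.75 × 450 × 1332 = 449.6 kN.
Governing: min(1432.2, 944.1, 593.3, 584.0, 449.6) = 449.6 kN → net-section rupture.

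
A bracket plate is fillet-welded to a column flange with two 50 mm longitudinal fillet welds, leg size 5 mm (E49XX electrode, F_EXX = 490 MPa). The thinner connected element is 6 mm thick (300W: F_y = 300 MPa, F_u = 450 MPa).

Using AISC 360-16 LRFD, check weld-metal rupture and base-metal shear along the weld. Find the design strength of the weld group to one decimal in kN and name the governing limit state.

77.9 kN (weld metal governs)

Weld metal: throat = 0.707×5 = 3.535 mm, L = 2×50 = 100 mm. φR_n = 0.75 × 0.6 × 490 × 3.535 × 100 = 77.9 kN.
Base metal shear (6 mm plate): yield φR_n = 1.0×0.6×300×6×100 = 108.0 kN; rupture φR_n = 0.75×0.6×450×6×100 = 121.5 kN; take 108.0 kN (yield).
Governing: min(77.9, 108.0) = 77.9 kN → weld metal.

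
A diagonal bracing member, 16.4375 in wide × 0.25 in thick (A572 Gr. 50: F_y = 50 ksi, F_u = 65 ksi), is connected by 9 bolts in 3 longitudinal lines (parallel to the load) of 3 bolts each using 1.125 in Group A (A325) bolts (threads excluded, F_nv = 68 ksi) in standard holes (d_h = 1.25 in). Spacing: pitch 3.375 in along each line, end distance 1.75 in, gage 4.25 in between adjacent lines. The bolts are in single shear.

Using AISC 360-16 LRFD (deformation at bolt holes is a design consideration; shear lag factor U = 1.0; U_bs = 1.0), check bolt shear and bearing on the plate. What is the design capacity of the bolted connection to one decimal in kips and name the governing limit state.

235.8 kips (bearing governs)

Bolt shear: A_b = π(1.125)²/4 = 0.99402 in². φR_n = 0.75 × 68 × 0.99402 × 9 × 1 = 456.3 kips.
Bearing (0.25 in plate, F_u = 65 ksi): end bolts L_c = 1.75 − 1.25/2 = 1.125, R_n = min(1.2×1.125×0.25×65, 2.4×1.125×0.25×65) = 21.938 kips/bolt; interior L_c = 3.375 − 1.25 = 2.125, R_n = 41.438 kips/bolt. φR_n = 0.75 × (3×21.938 + 6×41.438) = 235.8 kips.
Governing: min(456.3, 235.8) = 235.8 kips → bearing.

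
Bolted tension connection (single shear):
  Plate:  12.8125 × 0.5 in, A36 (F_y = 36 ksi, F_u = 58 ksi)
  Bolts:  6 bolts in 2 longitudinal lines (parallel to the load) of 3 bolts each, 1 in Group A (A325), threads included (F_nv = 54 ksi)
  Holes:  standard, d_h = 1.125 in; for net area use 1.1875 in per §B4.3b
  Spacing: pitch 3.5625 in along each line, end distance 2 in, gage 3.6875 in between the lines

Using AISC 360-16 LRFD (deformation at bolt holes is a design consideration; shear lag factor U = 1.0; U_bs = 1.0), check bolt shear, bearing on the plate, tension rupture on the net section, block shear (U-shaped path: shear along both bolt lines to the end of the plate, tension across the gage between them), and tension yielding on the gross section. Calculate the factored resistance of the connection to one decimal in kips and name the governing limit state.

190.9 kips (bolt shear governs)

Bolt shear: A_b = π(1)²/4 = 0.7854 in². φR_n = 0.75 × 54 × 0.7854 × 6 × 1 = 190.9 kips.
Bearing (0.5 in plate, F_u = 58 ksi): end bolts L_c = 2 − 1.125/2 = 1.4375, R_n = min(1.2×1.4375×0.5×58, 2.4×1×0.5×58) = 50.025 kips/bolt; interior L_c = 3.5625 − 1.125 = 2.4375, R_n = 69.6 kips/bolt. φR_n = 0.75 × (2×50.025 + 4×69.6) = 283.8 kips.
Tension rupture (net): A_n = (12.8125 − 2×1.1875)×0.5 = 5.2188 in² (U = 1.0, A_e = A_n). φR_n = 0.75 × 58 × 5.2188 = 227.0 kips.
Block shear: shear path 2×[2+2×3.5625] = 2×9.125 in, A_gv = 9.125, A_nv = 2×(9.125 − 2.5×1.1875)×0.5 = 6.1563 in²; tension across gage: (3.6875 − 1×1.1875)×0.5 = 1.25 in². R_n = min(0.6×58×6.1563, 0.6×36×9.125) + 1.0×58×1.25 = min(214.24, 197.1) + 72.5 = 269.6 kips. φR_n = 0.75 × 269.6 = 202.2 kips.
Tension yield (gross): A_g = 12.8125×0.5 = 6.4063 in². φR_n = 0.90 × 36 × 6.4063 = 207.6 kips.
Governing: min(190.9, 283.8, 227.0, 202.2, 207.6) = 190.9 kips → bolt shear.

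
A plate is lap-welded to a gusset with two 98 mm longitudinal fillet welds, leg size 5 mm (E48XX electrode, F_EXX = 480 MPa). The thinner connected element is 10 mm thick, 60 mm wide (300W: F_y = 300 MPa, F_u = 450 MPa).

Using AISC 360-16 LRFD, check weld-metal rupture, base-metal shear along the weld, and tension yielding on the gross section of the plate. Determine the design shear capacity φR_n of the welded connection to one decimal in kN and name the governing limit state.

Weld metal: throat = 0.707×5 = 3.535 mm, L = 2×98 = 196 mm. φR_n = 0.75 × 0.6 × 480 × 3.535 × 196 = 149.7 kN.
Base metal shear (10 mm plate): yield φR_n = 1.0×0.6×300×10×196 = 352.8 kN; rupture φR_n = 0.75×0.6×450×10×196 = 396.9 kN; take 352.8 kN (yield).
Tension yield (gross): A_g = 60×10 = 600 mm². φR_n = 0.90 × 300 × 600 = 162.0 kN.
Governing: min(149.7, 352.8, 162.0) = 149.7 kN → weld metal.

149.7 kN (weld metal governs)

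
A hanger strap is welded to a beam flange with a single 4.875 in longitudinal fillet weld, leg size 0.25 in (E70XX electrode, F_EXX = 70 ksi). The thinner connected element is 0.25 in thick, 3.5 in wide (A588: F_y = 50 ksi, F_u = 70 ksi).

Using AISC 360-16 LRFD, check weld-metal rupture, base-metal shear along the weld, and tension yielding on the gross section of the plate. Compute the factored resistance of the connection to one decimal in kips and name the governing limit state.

Weld metal: throat = 0.707×0.25 = 0.17675 in, L = 4.875 in. φR_n = 0.75 × 0.6 × 70 × 0.17675 × 4.875 = 27.1 kips.
Base metal shear (0.25 in plate): yield φR_n = 1.0×0.6×50×0.25×4.875 = 36.6 kips; rupture φR_n = 0.75×0.6×70×0.25×4.875 = 38.4 kips; take 36.6 kips (yield).
Tension yield (gross): A_g = 3.5×0.25 = 0.875 in². φR_n = 0.90 × 50 × 0.875 = 39.4 kips.
Governing: min(27.1, 36.6, 39.4) = 27.1 kips → weld metal.

27.1 kips (weld metal governs)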